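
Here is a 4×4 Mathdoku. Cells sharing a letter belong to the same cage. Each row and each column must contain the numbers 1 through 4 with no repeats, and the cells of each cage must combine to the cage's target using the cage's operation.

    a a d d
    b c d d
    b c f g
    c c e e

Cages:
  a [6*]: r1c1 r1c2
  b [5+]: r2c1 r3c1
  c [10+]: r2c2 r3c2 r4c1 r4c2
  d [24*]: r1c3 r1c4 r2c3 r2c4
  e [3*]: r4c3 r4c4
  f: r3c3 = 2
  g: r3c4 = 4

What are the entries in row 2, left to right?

4 1 3 2

F is a freebie, which forces r3c3 = 2.
G is a freebie, leaving r3c4 = 4.
Row 1 needs a 4, and only r1c3 is open for it.
In row 1, 1 can only go at r1c4, so r1c4 = 1.
Cage d has product 24, which forces r2c3 = 3.
Cage d needs product 24, so r2c4 = 2.
The two cells of cage e must have product 3, leaving r4c3 = 1.
1 is placed in column 4; hence r4c4 = 3.
2 is placed in row 2, so r2c1 = 4.
Cage c has sum 10, which forces r2c2 = 1.
Cage b's pair has sum 5, so r3c1 = 1.
The 4 cells of cage c must have sum 10; hence r3c2 = 3.
Column 1 already has 4; hence r4c1 = 2.
2 is placed in row 4, so r4c2 = 4.
Column 1 already has 2; hence r1c1 = 3.
3 is placed in column 2; hence r1c2 = 2.
Completed grid: 3 2 4 1 / 4 1 3 2 / 1 3 2 4 / 2 4 1 3.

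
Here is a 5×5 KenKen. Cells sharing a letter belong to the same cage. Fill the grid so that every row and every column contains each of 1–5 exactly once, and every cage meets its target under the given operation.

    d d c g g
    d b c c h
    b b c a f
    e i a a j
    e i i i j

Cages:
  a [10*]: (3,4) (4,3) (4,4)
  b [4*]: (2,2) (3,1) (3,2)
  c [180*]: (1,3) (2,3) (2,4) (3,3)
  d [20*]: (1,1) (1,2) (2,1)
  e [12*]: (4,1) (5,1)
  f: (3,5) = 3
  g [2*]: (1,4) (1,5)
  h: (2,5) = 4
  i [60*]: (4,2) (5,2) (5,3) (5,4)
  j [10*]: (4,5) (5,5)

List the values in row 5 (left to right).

3 5 1 4 2

Cage c has product 180; hence (2,4) = 3.
Cage h is a single given cell, which forces (2,5) = 4.
F is a freebie, so (3,5) = 3.
Cage c needs product 180, so (1,3) = 3.
Row 2 now contains 4, leaving (2,3) = 5.
Cage c has product 180; hence (3,3) = 4.
Cage b needs product 4, which forces (2,2) = 2.
The 3 cells of cage b must have product 4, so (3,1) = 2.
Row 3 already has 4; hence (3,2) = 1.
1 is placed in row 3, which forces (3,4) = 5.
Column 4 already has 5, which forces (5,4) = 4.
2 is placed in row 2, so (2,1) = 1.
The two cells of cage e must have product 12; hence (4,1) = 4.
4 is placed in row 5, which forces (5,1) = 3.
Row 5 already has 3, so (5,2) = 5.
The 4 cells of cage i must have product 60; hence (5,3) = 1.
Row 5 already has 5, which forces (5,5) = 2.
Column 1 already has 4, which forces (1,1) = 5.
Column 2 already has 5; hence (1,2) = 4.
Cage g needs two cells with product 2, so (1,4) = 2.
Column 5 now contains 2, leaving (1,5) = 1.
Column 2 already has 5, so (4,2) = 3.
Column 3 now contains 1, which forces (4,3) = 2.
The 3 cells of cage a must have product 10, so (4,4) = 1.
Column 5 now contains 2, which forces (4,5) = 5.
The full grid is 5 4 3 2 1 / 1 2 5 3 4 / 2 1 4 5 3 / 4 3 2 1 5 / 3 5 1 4 2.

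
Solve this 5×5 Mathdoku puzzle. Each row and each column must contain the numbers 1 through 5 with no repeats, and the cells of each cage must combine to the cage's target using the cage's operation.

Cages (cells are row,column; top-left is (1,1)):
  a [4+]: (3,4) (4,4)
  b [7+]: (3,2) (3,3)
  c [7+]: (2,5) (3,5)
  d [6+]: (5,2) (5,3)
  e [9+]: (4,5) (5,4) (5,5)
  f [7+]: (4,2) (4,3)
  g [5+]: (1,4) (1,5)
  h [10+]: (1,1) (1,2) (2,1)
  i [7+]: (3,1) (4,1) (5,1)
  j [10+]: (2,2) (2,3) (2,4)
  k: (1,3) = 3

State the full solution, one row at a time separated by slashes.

K is a freebie, so (1,3) = 3.
The only place for 3 in column 1 is (2,1).
The only place for 2 in row 2 is (2,5).
Cage c's pair has sum 7, which forces (3,5) = 5.
Cage b needs two cells with sum 7; hence (3,2) = 3.
The two cells of cage b must have sum 7; hence (3,3) = 4.
Row 3 already has 3; hence (3,4) = 1.
Column 4 already has 1, leaving (4,4) = 3.
Column 4 already has 1, which forces (1,4) = 4.
The two cells of cage g must have sum 5; hence (1,5) = 1.
Column 4 now contains 4, so (2,4) = 5.
Row 3 already has 1, leaving (3,1) = 2.
Column 5 now contains 1, so (4,5) = 4.
5 is placed in column 4, leaving (5,4) = 2.
Column 5 now contains 1; hence (5,5) = 3.
Column 1 already has 2, leaving (1,1) = 5.
Cage h needs sum 10; hence (1,2) = 2.
The 3 cells of cage j must have sum 10, which forces (2,2) = 4.
Row 2 now contains 5; hence (2,3) = 1.
Row 4 now contains 4; hence (4,1) = 1.
Column 2 now contains 2; hence (4,2) = 5.
Row 4 now contains 5, leaving (4,3) = 2.
Cage i has sum 7, which forces (5,1) = 4.
Column 2 already has 5; hence (5,2) = 1.
Column 3 already has 1, so (5,3) = 5.

5 2 3 4 1 / 3 4 1 5 2 / 2 3 4 1 5 / 1 5 2 3 4 / 4 1 5 2 3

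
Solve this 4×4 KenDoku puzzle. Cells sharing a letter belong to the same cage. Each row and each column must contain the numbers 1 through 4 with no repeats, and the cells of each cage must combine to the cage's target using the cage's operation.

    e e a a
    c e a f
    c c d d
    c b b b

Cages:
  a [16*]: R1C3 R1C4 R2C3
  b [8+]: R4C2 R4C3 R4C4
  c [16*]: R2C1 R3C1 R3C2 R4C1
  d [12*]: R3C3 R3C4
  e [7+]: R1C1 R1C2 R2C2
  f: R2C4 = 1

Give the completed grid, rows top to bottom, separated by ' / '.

3 1 4 2 / 4 3 2 1 / 1 2 3 4 / 2 4 1 3

Cage f is given; hence R2C4 = 1.
Cage c has product 16, which forces R3C2 = 2.
Cage e needs sum 7, which forces R1C2 = 1.
1 is placed in row 1, which forces R1C3 = 4.
4 is placed in row 1, leaving R1C4 = 2.
4 is placed in column 3; hence R2C3 = 2.
4 is placed in column 3, which forces R3C3 = 3.
Row 3 already has 3, which forces R3C4 = 4.
Column 3 now contains 3; hence R4C3 = 1.
Column 4 now contains 4, so R4C4 = 3.
Row 1 now contains 2, leaving R1C1 = 3.
Row 2 now contains 2, so R2C1 = 4.
Cage e needs sum 7, which forces R2C2 = 3.
Row 3 already has 4, so R3C1 = 1.
The 4 cells of cage c must have product 16, so R4C1 = 2.
Row 4 already has 3, which forces R4C2 = 4.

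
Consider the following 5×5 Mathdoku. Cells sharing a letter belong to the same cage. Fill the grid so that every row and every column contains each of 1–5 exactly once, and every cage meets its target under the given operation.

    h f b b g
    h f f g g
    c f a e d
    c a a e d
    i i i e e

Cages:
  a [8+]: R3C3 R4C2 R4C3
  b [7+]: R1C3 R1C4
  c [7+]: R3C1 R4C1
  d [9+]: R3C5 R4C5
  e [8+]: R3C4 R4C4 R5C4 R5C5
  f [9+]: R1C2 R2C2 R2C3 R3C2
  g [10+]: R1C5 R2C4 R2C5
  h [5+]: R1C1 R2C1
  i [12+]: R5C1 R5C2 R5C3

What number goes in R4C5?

4

Cage g needs sum 10, which forces R2C4 = 5.
Column 5 needs a 1, and only R5C5 is open for it.
Row 5 needs a 2, and only R5C4 is open for it.
Row 1 needs a 5, and only R1C2 is open for it.
Cage f has sum 9; hence R2C2 = 2.
The 4 cells of cage f must have sum 9; hence R2C3 = 1.
2 is placed in row 2, so R2C5 = 3.
Cage f needs sum 9, leaving R3C2 = 1.
Row 3 already has 1, so R3C4 = 4.
Row 3 already has 4, which forces R3C5 = 5.
Column 4 now contains 4, leaving R4C4 = 1.
5 is placed in column 5, leaving R4C5 = 4.
The two cells of cage h must have sum 5; hence R1C1 = 1.
The two cells of cage b must have sum 7, so R1C3 = 4.
Column 4 now contains 4, leaving R1C4 = 3.
3 is placed in column 5, leaving R1C5 = 2.
Row 2 now contains 3, so R2C1 = 4.
Cage c's pair has sum 7, which forces R3C1 = 2.
Cage a needs sum 8, which forces R3C3 = 3.
Cage c needs two cells with sum 7, leaving R4C1 = 5.
Row 4 now contains 4; hence R4C2 = 3.
Cage a has sum 8; hence R4C3 = 2.
5 is placed in column 1, which forces R5C1 = 3.
3 is placed in column 2, so R5C2 = 4.
Column 3 already has 3, so R5C3 = 5.
The full grid is 1 5 4 3 2 / 4 2 1 5 3 / 2 1 3 4 5 / 5 3 2 1 4 / 3 4 5 2 1.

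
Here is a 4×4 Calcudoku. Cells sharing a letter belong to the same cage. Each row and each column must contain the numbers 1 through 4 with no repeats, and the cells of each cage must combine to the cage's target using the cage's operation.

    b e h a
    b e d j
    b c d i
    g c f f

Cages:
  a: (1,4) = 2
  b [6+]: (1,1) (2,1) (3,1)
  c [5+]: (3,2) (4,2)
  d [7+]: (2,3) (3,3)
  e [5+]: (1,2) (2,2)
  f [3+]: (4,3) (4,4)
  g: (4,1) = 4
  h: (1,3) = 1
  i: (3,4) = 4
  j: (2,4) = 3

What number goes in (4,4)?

1

H is a freebie, which forces (1,3) = 1.
A is a freebie, which forces (1,4) = 2.
Cage j is given; hence (2,4) = 3.
Cage i is a single given cell, which forces (3,4) = 4.
Cage g is a single given cell, which forces (4,1) = 4.
Column 3 now contains 1; hence (4,3) = 2.
Column 4 now contains 2, leaving (4,4) = 1.
Row 1 already has 2, so (1,1) = 3.
Row 1 now contains 3, so (1,2) = 4.
Row 2 already has 3, so (2,3) = 4.
The two cells of cage c must have sum 5, leaving (3,2) = 2.
Row 3 already has 4, so (3,3) = 3.
Row 4 now contains 1; hence (4,2) = 3.
Cage b has sum 6; hence (2,1) = 2.
Column 2 already has 2, which forces (2,2) = 1.
Row 3 now contains 2, which forces (3,1) = 1.
Completed grid: 3 4 1 2 / 2 1 4 3 / 1 2 3 4 / 4 3 2 1.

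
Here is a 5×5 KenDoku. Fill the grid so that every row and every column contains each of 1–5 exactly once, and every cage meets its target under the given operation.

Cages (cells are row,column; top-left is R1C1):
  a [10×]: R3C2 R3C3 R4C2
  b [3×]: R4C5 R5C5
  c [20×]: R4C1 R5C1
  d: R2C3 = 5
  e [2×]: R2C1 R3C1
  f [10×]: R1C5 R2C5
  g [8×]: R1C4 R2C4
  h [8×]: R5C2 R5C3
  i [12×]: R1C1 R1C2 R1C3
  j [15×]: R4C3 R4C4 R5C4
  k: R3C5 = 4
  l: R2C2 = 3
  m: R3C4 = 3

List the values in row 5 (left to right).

5 4 2 1 3

Cage l is given, which forces R2C2 = 3.
D is a freebie, so R2C3 = 5.
Row 2 already has 5, which forces R2C5 = 2.
M is a freebie, leaving R3C4 = 3.
K is a freebie, which forces R3C5 = 4.
Cage g's pair has product 8, which forces R1C4 = 2.
Column 5 now contains 2, which forces R1C5 = 5.
Row 2 already has 2, so R2C1 = 1.
Row 2 already has 2, which forces R2C4 = 4.
Cage e needs two cells with product 2, which forces R3C1 = 2.
2 is placed in row 3, so R3C3 = 1.
The 3 cells of cage j must have product 15; hence R4C3 = 3.
3 is placed in row 4; hence R4C5 = 1.
Column 5 now contains 1, so R5C5 = 3.
Cage i has product 12, so R1C1 = 3.
Cage i needs product 12, which forces R1C2 = 1.
3 is placed in column 3, so R1C3 = 4.
1 is placed in row 3, which forces R3C2 = 5.
Cage a has product 10; hence R4C2 = 2.
1 is placed in row 4, so R4C4 = 5.
Column 2 already has 2, which forces R5C2 = 4.
4 is placed in column 3, leaving R5C3 = 2.
The 3 cells of cage j must have product 15, so R5C4 = 1.
Row 4 already has 5, which forces R4C1 = 4.
Row 5 already has 4; hence R5C1 = 5.
Filled in: 3 1 4 2 5 / 1 3 5 4 2 / 2 5 1 3 4 / 4 2 3 5 1 / 5 4 2 1 3.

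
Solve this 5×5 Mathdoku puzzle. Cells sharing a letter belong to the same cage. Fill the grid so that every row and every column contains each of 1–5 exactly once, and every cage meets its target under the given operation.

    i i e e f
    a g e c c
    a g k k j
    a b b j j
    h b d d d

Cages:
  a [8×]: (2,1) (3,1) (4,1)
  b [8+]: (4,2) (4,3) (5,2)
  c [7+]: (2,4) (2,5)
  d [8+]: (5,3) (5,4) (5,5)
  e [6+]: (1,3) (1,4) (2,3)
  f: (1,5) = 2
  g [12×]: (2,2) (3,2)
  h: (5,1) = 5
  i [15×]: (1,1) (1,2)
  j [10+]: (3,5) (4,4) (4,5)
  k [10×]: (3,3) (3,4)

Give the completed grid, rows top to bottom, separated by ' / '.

Cage f is a single given cell, so (1,5) = 2.
Cage h is a single given cell; hence (5,1) = 5.
Column 1 already has 5, which forces (1,1) = 3.
Cage i's pair has product 15, leaving (1,2) = 5.
Row 1 now contains 3; hence (1,4) = 1.
Row 1 already has 1; hence (1,3) = 4.
The 3 cells of cage e must have sum 6, which forces (2,3) = 1.
1 is placed in column 3; hence (5,3) = 3.
Row 5 now contains 3; hence (5,4) = 4.
4 is placed in row 5, which forces (5,5) = 1.
Row 5 now contains 1, leaving (5,2) = 2.
In row 2, 5 can only go at (2,5), so (2,5) = 5.
Cage c needs two cells with sum 7; hence (2,4) = 2.
Column 4 already has 2; hence (3,4) = 5.
Column 5 now contains 5, so (3,5) = 3.
Cage j has sum 10, which forces (4,4) = 3.
Cage j needs sum 10; hence (4,5) = 4.
2 is placed in row 2, which forces (2,1) = 4.
Cage g's pair has product 12, which forces (2,2) = 3.
Row 3 already has 3, which forces (3,2) = 4.
5 is placed in row 3, leaving (3,3) = 2.
Row 4 already has 4, leaving (4,2) = 1.
The 3 cells of cage b must have sum 8, so (4,3) = 5.
Row 3 already has 2, so (3,1) = 1.
1 is placed in row 4, so (4,1) = 2.

3 5 4 1 2 / 4 3 1 2 5 / 1 4 2 5 3 / 2 1 5 3 4 / 5 2 3 4 1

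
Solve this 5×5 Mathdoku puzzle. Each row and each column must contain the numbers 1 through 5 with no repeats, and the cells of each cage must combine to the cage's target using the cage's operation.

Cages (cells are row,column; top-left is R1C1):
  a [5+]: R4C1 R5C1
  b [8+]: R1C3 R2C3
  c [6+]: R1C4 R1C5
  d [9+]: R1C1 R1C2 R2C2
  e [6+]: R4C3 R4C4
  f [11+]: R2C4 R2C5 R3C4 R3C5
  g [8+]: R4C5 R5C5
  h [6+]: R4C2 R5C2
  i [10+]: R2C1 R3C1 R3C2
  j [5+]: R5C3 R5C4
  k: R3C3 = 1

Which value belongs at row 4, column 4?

4

Cage k is a single given cell, so R3C3 = 1.
In row 1, 1 can only go at R1C5, so R1C5 = 1.
The two cells of cage c must have sum 6, so R1C4 = 5.
5 is placed in row 1, leaving R1C3 = 3.
Cage b's pair has sum 8; hence R2C3 = 5.
Cage d needs sum 9, so R2C2 = 3.
Cage f has sum 11, so R2C5 = 4.
Cage i needs sum 10, so R3C2 = 4.
4 is placed in row 3; hence R3C4 = 3.
Cage f has sum 11, so R3C5 = 2.
Column 4 already has 3; hence R5C4 = 1.
The 3 cells of cage d must have sum 9, so R1C1 = 4.
Column 2 already has 4, so R1C2 = 2.
4 is placed in row 2, which forces R2C1 = 1.
Column 4 now contains 1, which forces R2C4 = 2.
Row 3 already has 2, so R3C1 = 5.
Column 1 now contains 1; hence R4C1 = 3.
Cage h needs two cells with sum 6, so R4C2 = 1.
Column 4 already has 2, which forces R4C4 = 4.
3 is placed in row 4, which forces R4C5 = 5.
Column 1 now contains 4; hence R5C1 = 2.
1 is placed in row 5, leaving R5C2 = 5.
Cage j's pair has sum 5, so R5C3 = 4.
Column 5 now contains 5, so R5C5 = 3.
Row 4 already has 4, which forces R4C3 = 2.
The full grid is 4 2 3 5 1 / 1 3 5 2 4 / 5 4 1 3 2 / 3 1 2 4 5 / 2 5 4 1 3.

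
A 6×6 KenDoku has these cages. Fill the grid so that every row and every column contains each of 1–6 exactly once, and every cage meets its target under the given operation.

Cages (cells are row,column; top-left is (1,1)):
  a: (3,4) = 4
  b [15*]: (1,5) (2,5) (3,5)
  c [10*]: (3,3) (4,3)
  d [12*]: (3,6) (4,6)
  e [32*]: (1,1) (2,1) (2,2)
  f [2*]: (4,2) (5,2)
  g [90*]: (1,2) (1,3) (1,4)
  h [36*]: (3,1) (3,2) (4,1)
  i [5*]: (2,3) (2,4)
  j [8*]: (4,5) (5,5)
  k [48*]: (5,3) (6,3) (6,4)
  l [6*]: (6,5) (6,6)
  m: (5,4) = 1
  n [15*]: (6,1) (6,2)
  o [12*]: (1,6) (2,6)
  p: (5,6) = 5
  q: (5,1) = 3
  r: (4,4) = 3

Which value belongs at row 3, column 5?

5

Cage e has product 32; hence (1,1) = 4.
The 3 cells of cage e must have product 32, so (2,1) = 2.
The 3 cells of cage e must have product 32, leaving (2,2) = 4.
A is a freebie, which forces (3,4) = 4.
Cage r is given, which forces (4,4) = 3.
Cage q is given, leaving (5,1) = 3.
Cage m is given, so (5,4) = 1.
Cage p is a single given cell, leaving (5,6) = 5.
Column 1 now contains 3, so (6,1) = 5.
Row 6 already has 5, which forces (6,2) = 3.
Cage g needs product 90, so (1,3) = 3.
Cage o's pair has product 12, so (1,6) = 2.
Cage i's pair has product 5, which forces (2,3) = 1.
Column 4 already has 1, which forces (2,4) = 5.
Row 2 now contains 5; hence (2,5) = 3.
Cage o needs two cells with product 12, leaving (2,6) = 6.
The 3 cells of cage h must have product 36, so (3,1) = 1.
Cage h has product 36, leaving (3,2) = 6.
1 is placed in row 3, so (3,5) = 5.
Column 6 now contains 6; hence (3,6) = 3.
Row 4 now contains 3; hence (4,1) = 6.
Cage f needs two cells with product 2, so (4,2) = 1.
Column 6 now contains 6, leaving (4,6) = 4.
Row 5 already has 1, which forces (5,2) = 2.
2 is placed in row 5, so (5,5) = 4.
Column 6 now contains 6, leaving (6,6) = 1.
Column 2 now contains 6, so (1,2) = 5.
5 is placed in column 4, which forces (1,4) = 6.
Column 5 already has 5, leaving (1,5) = 1.
Row 3 now contains 5; hence (3,3) = 2.
The two cells of cage c must have product 10, which forces (4,3) = 5.
4 is placed in row 4, leaving (4,5) = 2.
4 is placed in row 5; hence (5,3) = 6.
Cage k has product 48; hence (6,3) = 4.
The 3 cells of cage k must have product 48, leaving (6,4) = 2.
Row 6 now contains 1, leaving (6,5) = 6.
The full grid is 4 5 3 6 1 2 / 2 4 1 5 3 6 / 1 6 2 4 5 3 / 6 1 5 3 2 4 / 3 2 6 1 4 5 / 5 3 4 2 6 1.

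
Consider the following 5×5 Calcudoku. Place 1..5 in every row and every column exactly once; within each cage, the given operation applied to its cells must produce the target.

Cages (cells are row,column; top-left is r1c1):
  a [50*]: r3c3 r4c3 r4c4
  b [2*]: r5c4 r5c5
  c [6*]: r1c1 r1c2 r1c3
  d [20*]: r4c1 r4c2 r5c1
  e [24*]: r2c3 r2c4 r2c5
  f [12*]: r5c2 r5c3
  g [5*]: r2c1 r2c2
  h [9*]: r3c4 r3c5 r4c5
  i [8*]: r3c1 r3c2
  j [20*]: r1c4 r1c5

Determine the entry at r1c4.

Cage a needs product 50, so r3c3 = 5.
Cage h needs product 9, which forces r3c4 = 3.
Cage h needs product 9; hence r3c5 = 1.
Cage a needs product 50, so r4c3 = 2.
Cage a has product 50, so r4c4 = 5.
The 3 cells of cage h must have product 9, leaving r4c5 = 3.
Column 5 already has 1, leaving r5c5 = 2.
5 is placed in column 4, so r1c4 = 4.
Cage j's pair has product 20, so r1c5 = 5.
Cage e needs product 24, leaving r2c3 = 3.
Cage e needs product 24, leaving r2c4 = 2.
Column 5 now contains 2, which forces r2c5 = 4.
Cage d has product 20, leaving r5c1 = 5.
3 is placed in column 3, which forces r5c3 = 4.
2 is placed in row 5, which forces r5c4 = 1.
3 is placed in column 3, leaving r1c3 = 1.
Column 1 now contains 5, so r2c1 = 1.
Cage g's pair has product 5, which forces r2c2 = 5.
Column 1 already has 1, leaving r4c1 = 4.
4 is placed in row 4, which forces r4c2 = 1.
Row 5 now contains 4; hence r5c2 = 3.
Cage c needs product 6, which forces r1c1 = 3.
Column 2 already has 3, so r1c2 = 2.
Column 1 now contains 4; hence r3c1 = 2.
The two cells of cage i must have product 8; hence r3c2 = 4.
Completed grid: 3 2 1 4 5 / 1 5 3 2 4 / 2 4 5 3 1 / 4 1 2 5 3 / 5 3 4 1 2.

4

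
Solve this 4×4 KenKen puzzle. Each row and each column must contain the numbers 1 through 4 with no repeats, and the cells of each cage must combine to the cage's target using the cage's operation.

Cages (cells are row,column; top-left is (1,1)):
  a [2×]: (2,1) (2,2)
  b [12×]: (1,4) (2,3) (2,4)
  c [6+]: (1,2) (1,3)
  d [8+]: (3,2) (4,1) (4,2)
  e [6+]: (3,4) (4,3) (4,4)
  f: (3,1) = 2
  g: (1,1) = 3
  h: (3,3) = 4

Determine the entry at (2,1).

1

G is a freebie; hence (1,1) = 3.
Cage f is a single given cell, leaving (3,1) = 2.
Cage h is given, which forces (3,3) = 4.
Cage c's pair has sum 6, leaving (1,2) = 4.
Column 3 already has 4; hence (1,3) = 2.
Row 1 now contains 2, which forces (1,4) = 1.
Column 1 already has 2; hence (2,1) = 1.
The two cells of cage a must have product 2, leaving (2,2) = 2.
Row 2 already has 1, leaving (2,3) = 3.
Row 2 already has 3, leaving (2,4) = 4.
Column 4 now contains 1, so (3,4) = 3.
Column 1 now contains 1; hence (4,1) = 4.
Column 3 now contains 3; hence (4,3) = 1.
Column 4 now contains 3, which forces (4,4) = 2.
Row 3 now contains 3, leaving (3,2) = 1.
Row 4 already has 1, leaving (4,2) = 3.
Completed grid: 3 4 2 1 / 1 2 3 4 / 2 1 4 3 / 4 3 1 2.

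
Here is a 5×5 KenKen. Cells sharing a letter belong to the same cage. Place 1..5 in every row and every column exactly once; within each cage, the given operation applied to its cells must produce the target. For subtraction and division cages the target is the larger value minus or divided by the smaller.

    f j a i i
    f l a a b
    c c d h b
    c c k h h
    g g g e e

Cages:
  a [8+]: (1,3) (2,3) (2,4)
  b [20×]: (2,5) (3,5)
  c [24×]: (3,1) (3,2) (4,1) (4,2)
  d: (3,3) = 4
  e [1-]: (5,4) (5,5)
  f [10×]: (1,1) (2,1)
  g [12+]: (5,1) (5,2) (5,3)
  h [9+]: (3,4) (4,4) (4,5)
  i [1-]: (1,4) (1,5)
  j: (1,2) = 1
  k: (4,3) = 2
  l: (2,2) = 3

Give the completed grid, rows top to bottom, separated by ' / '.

Cage j is a single given cell, leaving (1,2) = 1.
Cage l is given, leaving (2,2) = 3.
Cage d is a single given cell; hence (3,3) = 4.
Row 3 now contains 4; hence (3,5) = 5.
Cage k is given; hence (4,3) = 2.
Cage a needs sum 8, leaving (2,3) = 1.
Column 5 now contains 5, which forces (2,5) = 4.
Row 3 now contains 4; hence (3,2) = 2.
Row 4 already has 2, leaving (4,2) = 4.
4 is placed in column 2, which forces (5,2) = 5.
5 is placed in row 5, which forces (5,3) = 3.
Column 3 now contains 3, leaving (1,3) = 5.
Row 2 already has 4; hence (2,4) = 2.
Cage h needs sum 9, which forces (4,4) = 5.
3 is placed in row 5, which forces (5,1) = 4.
Column 4 now contains 2, which forces (5,4) = 1.
1 is placed in row 5; hence (5,5) = 2.
Row 1 now contains 5, leaving (1,1) = 2.
Cage i's pair has difference 1, which forces (1,4) = 4.
Column 5 already has 2; hence (1,5) = 3.
Row 2 now contains 2, leaving (2,1) = 5.
Column 4 now contains 1, so (3,4) = 3.
The 3 cells of cage h must have sum 9, so (4,5) = 1.
Row 3 now contains 3, so (3,1) = 1.
1 is placed in row 4, leaving (4,1) = 3.

2 1 5 4 3 / 5 3 1 2 4 / 1 2 4 3 5 / 3 4 2 5 1 / 4 5 3 1 2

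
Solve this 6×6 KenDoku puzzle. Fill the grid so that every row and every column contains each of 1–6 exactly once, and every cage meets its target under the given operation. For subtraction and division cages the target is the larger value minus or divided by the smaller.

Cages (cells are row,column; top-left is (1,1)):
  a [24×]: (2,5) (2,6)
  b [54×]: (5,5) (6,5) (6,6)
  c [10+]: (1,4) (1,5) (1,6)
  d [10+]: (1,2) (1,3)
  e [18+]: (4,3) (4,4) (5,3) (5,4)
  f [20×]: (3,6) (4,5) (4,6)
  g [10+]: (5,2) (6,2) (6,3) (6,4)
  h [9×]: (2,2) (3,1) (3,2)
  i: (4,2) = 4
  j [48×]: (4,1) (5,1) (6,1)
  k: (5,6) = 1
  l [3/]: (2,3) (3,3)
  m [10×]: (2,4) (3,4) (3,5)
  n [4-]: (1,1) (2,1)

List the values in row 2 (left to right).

Cage h needs product 9, so (2,2) = 3.
Cage h needs product 9; hence (3,1) = 3.
Cage h needs product 9, so (3,2) = 1.
Cage i is a single given cell, leaving (4,2) = 4.
Column 2 already has 4, leaving (5,2) = 2.
Cage b has product 54, leaving (5,5) = 3.
K is a freebie, leaving (5,6) = 1.
Cage b has product 54, which forces (6,5) = 6.
The 3 cells of cage b must have product 54, which forces (6,6) = 3.
Column 2 already has 4; hence (1,2) = 6.
Cage d's pair has sum 10; hence (1,3) = 4.
The 3 cells of cage m must have product 10, so (2,4) = 1.
6 is placed in column 5; hence (2,5) = 4.
Cage a's pair has product 24, so (2,6) = 6.
Column 6 now contains 1, leaving (4,6) = 5.
6 is placed in row 6; hence (6,2) = 5.
Column 4 now contains 1, so (6,4) = 2.
Cage n needs two cells with difference 4, leaving (1,1) = 1.
Cage c needs sum 10, leaving (1,4) = 3.
Cage c needs sum 10, which forces (1,5) = 5.
Column 6 already has 5, so (1,6) = 2.
Cage n's pair has difference 4; hence (2,1) = 5.
Row 2 now contains 6, which forces (2,3) = 2.
Cage l's pair has quotient 3, leaving (3,3) = 6.
Column 4 now contains 2, which forces (3,4) = 5.
Cage m needs product 10; hence (3,5) = 2.
2 is placed in column 6, which forces (3,6) = 4.
Cage j has product 48; hence (4,1) = 2.
3 is placed in column 4, so (4,4) = 6.
2 is placed in column 5, which forces (4,5) = 1.
Cage j needs product 48; hence (5,1) = 6.
Column 3 now contains 6, which forces (5,3) = 5.
5 is placed in column 4, leaving (5,4) = 4.
Row 6 already has 2; hence (6,1) = 4.
Row 6 already has 2; hence (6,3) = 1.
Row 4 already has 1; hence (4,3) = 3.
Filled in: 1 6 4 3 5 2 / 5 3 2 1 4 6 / 3 1 6 5 2 4 / 2 4 3 6 1 5 / 6 2 5 4 3 1 / 4 5 1 2 6 3.

5 3 2 1 4 6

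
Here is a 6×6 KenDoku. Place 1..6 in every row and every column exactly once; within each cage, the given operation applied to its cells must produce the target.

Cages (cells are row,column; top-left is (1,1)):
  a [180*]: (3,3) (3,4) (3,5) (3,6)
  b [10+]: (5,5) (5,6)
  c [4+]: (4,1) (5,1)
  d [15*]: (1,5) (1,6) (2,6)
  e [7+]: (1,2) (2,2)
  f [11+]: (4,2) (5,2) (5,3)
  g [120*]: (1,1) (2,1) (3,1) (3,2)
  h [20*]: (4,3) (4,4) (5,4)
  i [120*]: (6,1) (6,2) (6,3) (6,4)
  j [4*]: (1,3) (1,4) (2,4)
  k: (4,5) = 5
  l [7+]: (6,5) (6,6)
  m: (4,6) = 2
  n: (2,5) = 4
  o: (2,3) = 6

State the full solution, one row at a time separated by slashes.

Cage o is given, leaving (2,3) = 6.
Cage n is a single given cell, which forces (2,5) = 4.
Cage k is given; hence (4,5) = 5.
Cage m is a single given cell, so (4,6) = 2.
4 is placed in column 5, so (5,5) = 6.
Row 5 now contains 6, leaving (5,6) = 4.
Cage h has product 20; hence (5,4) = 5.
Cage f needs sum 11, which forces (4,2) = 6.
The only place for 6 in row 1 is (1,1).
The only place for 3 in row 4 is (4,1).
3 is placed in column 1, which forces (5,1) = 1.
In row 3, 1 can only go at (3,2), so (3,2) = 1.
The 4 cells of cage g must have product 120, so (2,1) = 5.
Cage g needs product 120, so (3,1) = 4.
Column 1 now contains 4, so (6,1) = 2.
Row 6 now contains 2, leaving (6,5) = 1.
Column 5 already has 1; hence (1,5) = 3.
Cage d has product 15, so (1,6) = 5.
The 3 cells of cage d must have product 15, which forces (2,6) = 1.
Column 5 now contains 3, leaving (3,5) = 2.
Cage l needs two cells with sum 7, leaving (6,6) = 6.
Row 1 already has 5, leaving (1,2) = 4.
Cage j needs product 4, which forces (1,3) = 2.
Cage j needs product 4; hence (1,4) = 1.
Cage e's pair has sum 7; hence (2,2) = 3.
Row 2 now contains 1, which forces (2,4) = 2.
Cage a needs product 180; hence (3,3) = 5.
Cage a has product 180, so (3,4) = 6.
Column 6 already has 6, leaving (3,6) = 3.
Column 4 already has 1, leaving (4,4) = 4.
Column 2 already has 3, leaving (5,2) = 2.
2 is placed in column 3, leaving (5,3) = 3.
Column 2 already has 3, leaving (6,2) = 5.
3 is placed in column 3, which forces (6,3) = 4.
4 is placed in column 4, which forces (6,4) = 3.
4 is placed in row 4, so (4,3) = 1.

6 4 2 1 3 5 / 5 3 6 2 4 1 / 4 1 5 6 2 3 / 3 6 1 4 5 2 / 1 2 3 5 6 4 / 2 5 4 3 1 6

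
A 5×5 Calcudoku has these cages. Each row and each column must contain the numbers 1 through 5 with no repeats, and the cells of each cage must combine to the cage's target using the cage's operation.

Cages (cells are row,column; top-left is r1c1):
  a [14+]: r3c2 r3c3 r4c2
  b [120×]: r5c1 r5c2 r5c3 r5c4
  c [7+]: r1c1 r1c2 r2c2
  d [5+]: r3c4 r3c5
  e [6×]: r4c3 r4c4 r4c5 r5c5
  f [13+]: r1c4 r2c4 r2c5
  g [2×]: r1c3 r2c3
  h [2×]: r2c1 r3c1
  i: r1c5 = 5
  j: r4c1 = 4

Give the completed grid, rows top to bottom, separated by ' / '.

I is a freebie, so r1c5 = 5.
Column 5 already has 5; hence r2c5 = 4.
Cage a needs sum 14; hence r3c2 = 4.
The 3 cells of cage a must have sum 14, which forces r3c3 = 5.
Cage j is given, leaving r4c1 = 4.
Cage a has sum 14, leaving r4c2 = 5.
Cage e has product 6; hence r5c5 = 1.
Row 1 already has 5, leaving r1c4 = 4.
Cage f has sum 13, so r2c4 = 5.
The 4 cells of cage b must have product 120; hence r5c1 = 5.
Cage b has product 120; hence r5c3 = 4.
Row 2 needs a 3, and only r2c2 is open for it.
Cage c has sum 7, leaving r1c1 = 3.
3 is placed in column 2, leaving r1c2 = 1.
Row 1 already has 1, so r1c3 = 2.
Column 3 now contains 2, which forces r2c3 = 1.
1 is placed in column 3; hence r4c3 = 3.
Row 4 now contains 3, which forces r4c5 = 2.
3 is placed in column 2; hence r5c2 = 2.
The 4 cells of cage b must have product 120; hence r5c4 = 3.
1 is placed in row 2; hence r2c1 = 2.
Cage h needs two cells with product 2; hence r3c1 = 1.
3 is placed in column 4, leaving r3c4 = 2.
2 is placed in column 5, leaving r3c5 = 3.
Row 4 now contains 2; hence r4c4 = 1.

3 1 2 4 5 / 2 3 1 5 4 / 1 4 5 2 3 / 4 5 3 1 2 / 5 2 4 3 1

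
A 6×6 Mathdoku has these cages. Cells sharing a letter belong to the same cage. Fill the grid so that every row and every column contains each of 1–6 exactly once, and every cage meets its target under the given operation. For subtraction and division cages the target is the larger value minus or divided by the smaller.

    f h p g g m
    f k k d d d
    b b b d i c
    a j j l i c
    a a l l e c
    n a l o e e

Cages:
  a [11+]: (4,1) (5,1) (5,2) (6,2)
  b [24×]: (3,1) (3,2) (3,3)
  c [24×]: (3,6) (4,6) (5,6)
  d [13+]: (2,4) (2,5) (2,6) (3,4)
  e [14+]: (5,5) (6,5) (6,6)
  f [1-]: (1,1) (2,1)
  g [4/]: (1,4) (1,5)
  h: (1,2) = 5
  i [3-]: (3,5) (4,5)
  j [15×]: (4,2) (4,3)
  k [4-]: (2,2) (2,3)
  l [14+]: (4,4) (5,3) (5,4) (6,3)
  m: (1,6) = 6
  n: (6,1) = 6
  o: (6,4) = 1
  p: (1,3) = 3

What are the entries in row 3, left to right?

Cage h is given, which forces (1,2) = 5.
Cage p is a single given cell, so (1,3) = 3.
M is a freebie, leaving (1,6) = 6.
Column 2 already has 5; hence (4,2) = 3.
Column 3 now contains 3, so (4,3) = 5.
N is a freebie; hence (6,1) = 6.
O is a freebie, leaving (6,4) = 1.
1 is placed in column 4, which forces (1,4) = 4.
The two cells of cage g must have quotient 4, which forces (1,5) = 1.
Row 1 already has 1, leaving (1,1) = 2.
In row 4, 1 can only go at (4,1), so (4,1) = 1.
1 is placed in column 1, which forces (2,1) = 3.
Column 1 already has 3, which forces (3,1) = 4.
4 is placed in column 1, so (5,1) = 5.
Row 5 now contains 5, so (5,5) = 6.
Cage a has sum 11, so (6,2) = 4.
Row 6 already has 4; hence (6,3) = 2.
Cage k needs two cells with difference 4, so (2,2) = 2.
Column 3 now contains 2; hence (2,3) = 6.
6 is placed in row 2; hence (2,4) = 5.
5 is placed in row 2; hence (2,5) = 4.
4 is placed in row 2, so (2,6) = 1.
Column 3 already has 6, so (3,3) = 1.
Cage i's pair has difference 3, leaving (3,5) = 5.
The 4 cells of cage l must have sum 14; hence (4,4) = 6.
Column 5 already has 6, which forces (4,5) = 2.
2 is placed in row 4, which forces (4,6) = 4.
Cage a needs sum 11; hence (5,2) = 1.
Cage l needs sum 14, so (5,3) = 4.
Cage l has sum 14, which forces (5,4) = 2.
Row 5 already has 2, so (5,6) = 3.
Column 5 now contains 5; hence (6,5) = 3.
Column 6 now contains 3, so (6,6) = 5.
Row 3 now contains 1, so (3,2) = 6.
Column 4 now contains 2; hence (3,4) = 3.
Column 6 now contains 3, leaving (3,6) = 2.
Completed grid: 2 5 3 4 1 6 / 3 2 6 5 4 1 / 4 6 1 3 5 2 / 1 3 5 6 2 4 / 5 1 4 2 6 3 / 6 4 2 1 3 5.

4 6 1 3 5 2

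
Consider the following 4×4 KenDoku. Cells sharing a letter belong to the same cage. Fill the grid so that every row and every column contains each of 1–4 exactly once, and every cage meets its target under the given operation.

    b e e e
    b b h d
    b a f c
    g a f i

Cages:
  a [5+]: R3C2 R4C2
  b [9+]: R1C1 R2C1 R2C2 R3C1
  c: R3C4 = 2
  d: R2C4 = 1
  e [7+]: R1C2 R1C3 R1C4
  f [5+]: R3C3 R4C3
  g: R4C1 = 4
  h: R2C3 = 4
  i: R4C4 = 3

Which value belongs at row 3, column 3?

Cage h is given, leaving R2C3 = 4.
Cage d is a single given cell, so R2C4 = 1.
Cage c is given, leaving R3C4 = 2.
Cage g is given, so R4C1 = 4.
Cage i is given, so R4C4 = 3.
2 is placed in column 4, so R1C4 = 4.
Cage b has sum 9, which forces R2C1 = 2.
Cage b has sum 9, so R2C2 = 3.
3 is placed in column 2; hence R3C2 = 4.
The two cells of cage f must have sum 5, which forces R3C3 = 3.
The two cells of cage f must have sum 5, leaving R4C3 = 2.
Cage b needs sum 9, which forces R1C1 = 3.
The 3 cells of cage e must have sum 7, so R1C2 = 2.
2 is placed in column 3, so R1C3 = 1.
Row 3 already has 3; hence R3C1 = 1.
2 is placed in row 4; hence R4C2 = 1.
Filled in: 3 2 1 4 / 2 3 4 1 / 1 4 3 2 / 4 1 2 3.

3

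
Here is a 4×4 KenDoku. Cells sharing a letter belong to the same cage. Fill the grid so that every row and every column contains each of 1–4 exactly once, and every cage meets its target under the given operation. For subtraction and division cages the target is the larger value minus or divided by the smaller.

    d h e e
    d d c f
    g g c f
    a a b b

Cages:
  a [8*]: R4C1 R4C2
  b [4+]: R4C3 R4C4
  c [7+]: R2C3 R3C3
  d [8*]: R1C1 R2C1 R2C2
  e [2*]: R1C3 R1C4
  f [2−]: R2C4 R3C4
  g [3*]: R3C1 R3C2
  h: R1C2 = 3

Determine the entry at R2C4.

H is a freebie; hence R1C2 = 3.
Column 2 now contains 3, so R3C2 = 1.
Row 3 already has 1, which forces R3C1 = 3.
3 is placed in row 3; hence R3C3 = 4.
4 is placed in row 3; hence R3C4 = 2.
Cage e needs two cells with product 2; hence R1C3 = 2.
Column 4 already has 2, so R1C4 = 1.
Column 3 now contains 4; hence R2C3 = 3.
The two cells of cage f must have difference 2, which forces R2C4 = 4.
Column 3 now contains 3, which forces R4C3 = 1.
Column 4 already has 1, which forces R4C4 = 3.
Row 1 now contains 1, so R1C1 = 4.
Cage d has product 8, which forces R2C1 = 1.
4 is placed in row 2; hence R2C2 = 2.
Column 1 already has 4; hence R4C1 = 2.
Column 2 now contains 2, which forces R4C2 = 4.
Filled in: 4 3 2 1 / 1 2 3 4 / 3 1 4 2 / 2 4 1 3.

4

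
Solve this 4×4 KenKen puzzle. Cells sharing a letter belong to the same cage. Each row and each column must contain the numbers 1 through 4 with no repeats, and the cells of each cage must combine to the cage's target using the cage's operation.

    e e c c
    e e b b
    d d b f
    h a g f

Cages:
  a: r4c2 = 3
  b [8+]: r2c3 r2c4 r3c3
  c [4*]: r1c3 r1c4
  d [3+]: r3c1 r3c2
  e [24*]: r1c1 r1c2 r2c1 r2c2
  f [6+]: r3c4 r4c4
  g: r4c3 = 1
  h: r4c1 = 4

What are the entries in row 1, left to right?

3 2 4 1

H is a freebie, so r4c1 = 4.
Cage a is given; hence r4c2 = 3.
Cage g is given; hence r4c3 = 1.
Row 4 already has 4; hence r4c4 = 2.
Column 3 already has 1, leaving r1c3 = 4.
Cage c needs two cells with product 4; hence r1c4 = 1.
1 is placed in column 4; hence r2c4 = 3.
Column 3 now contains 4, leaving r3c3 = 3.
2 is placed in column 4; hence r3c4 = 4.
Cage e needs product 24, which forces r1c1 = 3.
1 is placed in row 1; hence r1c2 = 2.
Cage e has product 24, which forces r2c1 = 1.
The 4 cells of cage e must have product 24, leaving r2c2 = 4.
Row 2 now contains 3, so r2c3 = 2.
Column 1 now contains 1, so r3c1 = 2.
Column 2 now contains 2, leaving r3c2 = 1.
The full grid is 3 2 4 1 / 1 4 2 3 / 2 1 3 4 / 4 3 1 2.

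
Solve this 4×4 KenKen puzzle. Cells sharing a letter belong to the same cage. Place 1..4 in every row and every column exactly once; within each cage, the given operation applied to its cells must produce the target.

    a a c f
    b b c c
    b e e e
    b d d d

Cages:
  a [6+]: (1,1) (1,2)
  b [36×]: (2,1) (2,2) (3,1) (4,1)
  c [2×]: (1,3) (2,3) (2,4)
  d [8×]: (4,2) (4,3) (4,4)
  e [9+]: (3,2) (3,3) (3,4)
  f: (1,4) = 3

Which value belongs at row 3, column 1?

The 3 cells of cage c must have product 2, so (1,3) = 1.
F is a freebie, which forces (1,4) = 3.
Cage b has product 36, which forces (2,2) = 3.
Cage c needs product 2, which forces (2,3) = 2.
Cage c has product 2, leaving (2,4) = 1.
Column 3 now contains 2, leaving (4,3) = 4.
Row 4 already has 4, so (4,4) = 2.
Row 2 already has 1, leaving (2,1) = 4.
Cage e needs sum 9, which forces (3,2) = 2.
Column 3 already has 4, which forces (3,3) = 3.
2 is placed in column 4, so (3,4) = 4.
Row 4 now contains 2, leaving (4,2) = 1.
Column 1 already has 4; hence (1,1) = 2.
Column 2 already has 2; hence (1,2) = 4.
Row 3 now contains 3, leaving (3,1) = 1.
Row 4 already has 1, which forces (4,1) = 3.
Completed grid: 2 4 1 3 / 4 3 2 1 / 1 2 3 4 / 3 1 4 2.

1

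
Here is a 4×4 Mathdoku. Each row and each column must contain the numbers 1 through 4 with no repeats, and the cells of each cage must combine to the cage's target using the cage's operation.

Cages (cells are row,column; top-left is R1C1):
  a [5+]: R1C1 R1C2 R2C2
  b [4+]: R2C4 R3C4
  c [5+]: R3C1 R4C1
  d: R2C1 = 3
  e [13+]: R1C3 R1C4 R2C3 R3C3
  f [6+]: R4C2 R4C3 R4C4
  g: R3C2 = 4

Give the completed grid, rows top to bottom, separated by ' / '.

2 1 3 4 / 3 2 4 1 / 1 4 2 3 / 4 3 1 2

Cage e needs sum 13, leaving R1C4 = 4.
Cage d is given; hence R2C1 = 3.
Row 2 now contains 3; hence R2C4 = 1.
G is a freebie, which forces R3C2 = 4.
Column 4 now contains 1; hence R3C4 = 3.
Column 4 now contains 3, leaving R4C4 = 2.
The 3 cells of cage a must have sum 5, which forces R1C1 = 2.
Cage a needs sum 5, which forces R1C2 = 1.
The 4 cells of cage e must have sum 13, so R1C3 = 3.
1 is placed in row 2, which forces R2C2 = 2.
Cage e has sum 13; hence R2C3 = 4.
Cage c needs two cells with sum 5, so R3C1 = 1.
Row 3 now contains 3, so R3C3 = 2.
The two cells of cage c must have sum 5; hence R4C1 = 4.
Column 2 already has 1; hence R4C2 = 3.
Column 3 already has 3, leaving R4C3 = 1.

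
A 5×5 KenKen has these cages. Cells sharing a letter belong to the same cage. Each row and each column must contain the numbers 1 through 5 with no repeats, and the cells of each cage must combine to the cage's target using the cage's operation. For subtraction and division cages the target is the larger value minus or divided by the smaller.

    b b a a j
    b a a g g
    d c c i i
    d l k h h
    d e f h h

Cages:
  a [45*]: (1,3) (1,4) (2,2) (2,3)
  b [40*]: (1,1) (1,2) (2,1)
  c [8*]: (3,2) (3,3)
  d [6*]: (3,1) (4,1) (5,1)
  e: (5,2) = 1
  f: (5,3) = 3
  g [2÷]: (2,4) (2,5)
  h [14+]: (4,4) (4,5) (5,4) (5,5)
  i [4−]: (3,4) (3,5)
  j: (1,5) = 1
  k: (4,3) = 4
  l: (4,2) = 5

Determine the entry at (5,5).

J is a freebie, so (1,5) = 1.
Column 5 now contains 1, which forces (3,5) = 5.
L is a freebie, which forces (4,2) = 5.
Cage k is a single given cell, leaving (4,3) = 4.
Cage e is a single given cell; hence (5,2) = 1.
Cage f is given, so (5,3) = 3.
Column 3 now contains 3; hence (1,3) = 5.
Cage a needs product 45, which forces (1,4) = 3.
Column 2 already has 1, which forces (2,2) = 3.
Cage a needs product 45; hence (2,3) = 1.
The two cells of cage c must have product 8, so (3,2) = 4.
Column 3 now contains 4, which forces (3,3) = 2.
5 is placed in row 3, leaving (3,4) = 1.
3 is placed in column 4, leaving (4,4) = 2.
Row 4 already has 2, leaving (4,5) = 3.
Row 5 already has 3, which forces (5,1) = 2.
Cage h has sum 14; hence (5,4) = 5.
Cage h has sum 14, which forces (5,5) = 4.
2 is placed in column 1, so (1,1) = 4.
Column 2 already has 4, so (1,2) = 2.
Cage b has product 40, which forces (2,1) = 5.
2 is placed in column 4, leaving (2,4) = 4.
4 is placed in column 5, which forces (2,5) = 2.
1 is placed in row 3, so (3,1) = 3.
3 is placed in row 4, so (4,1) = 1.
The full grid is 4 2 5 3 1 / 5 3 1 4 2 / 3 4 2 1 5 / 1 5 4 2 3 / 2 1 3 5 4.

4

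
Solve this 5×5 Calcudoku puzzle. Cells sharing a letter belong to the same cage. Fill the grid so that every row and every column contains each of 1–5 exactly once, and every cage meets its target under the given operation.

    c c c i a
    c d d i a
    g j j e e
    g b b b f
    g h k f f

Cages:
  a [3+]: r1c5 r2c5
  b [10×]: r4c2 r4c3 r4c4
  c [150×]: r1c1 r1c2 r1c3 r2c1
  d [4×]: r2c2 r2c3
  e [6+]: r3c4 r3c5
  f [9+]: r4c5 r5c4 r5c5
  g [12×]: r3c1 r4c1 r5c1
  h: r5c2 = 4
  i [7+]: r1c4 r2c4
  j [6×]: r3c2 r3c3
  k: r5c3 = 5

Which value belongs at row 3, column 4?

Cage c needs product 150; hence r2c1 = 5.
Cage h is given, so r5c2 = 4.
K is a freebie, so r5c3 = 5.
The 4 cells of cage c must have product 150, which forces r1c2 = 5.
4 is placed in column 2, which forces r2c2 = 1.
Cage d needs two cells with product 4, leaving r2c3 = 4.
1 is placed in row 2, so r2c5 = 2.
1 is placed in column 2, leaving r4c2 = 2.
Row 4 now contains 2, leaving r4c3 = 1.
Row 4 now contains 1, which forces r4c4 = 5.
5 is placed in row 4, which forces r4c5 = 4.
Cage i's pair has sum 7, which forces r1c4 = 4.
Column 5 already has 2, so r1c5 = 1.
Row 2 now contains 2; hence r2c4 = 3.
Cage g needs product 12; hence r3c1 = 4.
Column 2 already has 2; hence r3c2 = 3.
Cage j's pair has product 6, so r3c3 = 2.
The two cells of cage e must have sum 6, leaving r3c4 = 1.
The two cells of cage e must have sum 6, which forces r3c5 = 5.
Row 4 now contains 4, which forces r4c1 = 3.
The 3 cells of cage g must have product 12, leaving r5c1 = 1.
Cage f has sum 9, leaving r5c4 = 2.
The 3 cells of cage f must have sum 9; hence r5c5 = 3.
Column 1 now contains 3, leaving r1c1 = 2.
Column 3 now contains 2, leaving r1c3 = 3.
Filled in: 2 5 3 4 1 / 5 1 4 3 2 / 4 3 2 1 5 / 3 2 1 5 4 / 1 4 5 2 3.

1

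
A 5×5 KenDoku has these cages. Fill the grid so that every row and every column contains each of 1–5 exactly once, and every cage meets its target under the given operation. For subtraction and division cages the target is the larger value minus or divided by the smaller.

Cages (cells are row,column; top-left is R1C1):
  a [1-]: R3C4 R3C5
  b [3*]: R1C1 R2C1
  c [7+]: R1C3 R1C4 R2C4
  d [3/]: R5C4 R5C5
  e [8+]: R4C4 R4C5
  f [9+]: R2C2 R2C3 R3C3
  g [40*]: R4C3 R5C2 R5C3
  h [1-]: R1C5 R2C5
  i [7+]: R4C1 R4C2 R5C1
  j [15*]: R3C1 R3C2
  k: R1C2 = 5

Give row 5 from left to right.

2 4 5 3 1

Cage k is a single given cell, leaving R1C2 = 5.
Column 2 now contains 5, which forces R3C2 = 3.
Row 3 now contains 3, so R3C1 = 5.
In row 3, 4 can only go at R3C3, so R3C3 = 4.
Cage g has product 40, so R5C2 = 4.
Column 2 now contains 4, leaving R2C2 = 2.
Cage f needs sum 9, leaving R2C3 = 3.
2 is placed in column 2, leaving R4C2 = 1.
Cage b's pair has product 3, so R1C1 = 3.
Row 2 already has 3, which forces R2C1 = 1.
Row 2 now contains 1, which forces R2C4 = 4.
Row 2 already has 4; hence R2C5 = 5.
The 3 cells of cage i must have sum 7, which forces R4C1 = 4.
Column 5 now contains 5, so R4C5 = 3.
Cage i needs sum 7; hence R5C1 = 2.
2 is placed in row 5, leaving R5C3 = 5.
3 is placed in column 5, leaving R5C5 = 1.
Cage h's pair has difference 1, which forces R1C5 = 4.
The two cells of cage a must have difference 1, so R3C4 = 1.
Column 5 already has 1, leaving R3C5 = 2.
Column 3 now contains 5, which forces R4C3 = 2.
Row 4 now contains 3, leaving R4C4 = 5.
Row 5 now contains 1, which forces R5C4 = 3.
Column 3 already has 2, which forces R1C3 = 1.
Column 4 now contains 1, which forces R1C4 = 2.
Completed grid: 3 5 1 2 4 / 1 2 3 4 5 / 5 3 4 1 2 / 4 1 2 5 3 / 2 4 5 3 1.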